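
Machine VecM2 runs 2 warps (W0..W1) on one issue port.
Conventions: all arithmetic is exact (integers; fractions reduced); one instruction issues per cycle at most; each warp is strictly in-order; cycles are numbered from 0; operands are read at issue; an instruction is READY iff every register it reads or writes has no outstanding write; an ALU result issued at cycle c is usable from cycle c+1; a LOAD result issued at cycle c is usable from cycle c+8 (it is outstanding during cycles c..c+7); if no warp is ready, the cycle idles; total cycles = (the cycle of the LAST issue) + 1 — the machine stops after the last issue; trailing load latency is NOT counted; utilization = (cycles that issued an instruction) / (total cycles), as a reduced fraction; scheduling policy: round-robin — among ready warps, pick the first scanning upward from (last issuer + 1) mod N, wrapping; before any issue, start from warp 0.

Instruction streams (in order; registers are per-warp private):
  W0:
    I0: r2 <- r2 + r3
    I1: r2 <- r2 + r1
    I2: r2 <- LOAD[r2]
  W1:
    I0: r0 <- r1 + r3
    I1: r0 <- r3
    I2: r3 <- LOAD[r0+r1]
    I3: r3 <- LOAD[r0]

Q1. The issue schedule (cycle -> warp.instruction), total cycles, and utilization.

cycle 0: W0.I0
cycle 1: W1.I0
cycle 2: W0.I1
cycle 3: W1.I1
cycle 4: W0.I2
cycle 5: W1.I2
cycle 6: idle
cycle 7: idle
cycle 8: idle
cycle 9: idle
cycle 10: idle
cycle 11: idle
cycle 12: idle
cycle 13: W1.I3

Answer: 14 cycles, utilization 1/2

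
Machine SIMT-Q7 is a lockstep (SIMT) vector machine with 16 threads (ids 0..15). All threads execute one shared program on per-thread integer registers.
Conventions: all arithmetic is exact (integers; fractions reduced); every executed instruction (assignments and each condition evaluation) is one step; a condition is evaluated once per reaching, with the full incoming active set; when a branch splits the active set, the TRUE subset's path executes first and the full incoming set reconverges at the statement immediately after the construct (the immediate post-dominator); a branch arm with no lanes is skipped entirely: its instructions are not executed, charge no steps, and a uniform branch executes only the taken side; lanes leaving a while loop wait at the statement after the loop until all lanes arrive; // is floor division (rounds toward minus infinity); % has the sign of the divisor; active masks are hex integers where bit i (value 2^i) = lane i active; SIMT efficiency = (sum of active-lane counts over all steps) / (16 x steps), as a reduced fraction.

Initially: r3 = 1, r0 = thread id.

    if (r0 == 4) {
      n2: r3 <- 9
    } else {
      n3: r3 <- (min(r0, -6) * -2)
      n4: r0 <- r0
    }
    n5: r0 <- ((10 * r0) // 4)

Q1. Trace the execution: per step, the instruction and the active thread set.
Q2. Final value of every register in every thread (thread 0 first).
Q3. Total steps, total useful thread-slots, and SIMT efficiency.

step 0: eval (r0 == 4)               0xffff
step 1: r3 <- 9                      0x0010
step 2: r3 <- (min(r0, -6) * -2)     0xffef
step 3: r0 <- r0                     0xffef
step 4: r0 <- ((10 * r0) // 4)       0xffff

Answer: 5 steps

r3: 12,12,12,12,9,12,12,12,12,12,12,12,12,12,12,12
r0: 0,2,5,7,10,12,15,17,20,22,25,27,30,32,35,37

steps = 5; useful = 63; efficiency = 63/80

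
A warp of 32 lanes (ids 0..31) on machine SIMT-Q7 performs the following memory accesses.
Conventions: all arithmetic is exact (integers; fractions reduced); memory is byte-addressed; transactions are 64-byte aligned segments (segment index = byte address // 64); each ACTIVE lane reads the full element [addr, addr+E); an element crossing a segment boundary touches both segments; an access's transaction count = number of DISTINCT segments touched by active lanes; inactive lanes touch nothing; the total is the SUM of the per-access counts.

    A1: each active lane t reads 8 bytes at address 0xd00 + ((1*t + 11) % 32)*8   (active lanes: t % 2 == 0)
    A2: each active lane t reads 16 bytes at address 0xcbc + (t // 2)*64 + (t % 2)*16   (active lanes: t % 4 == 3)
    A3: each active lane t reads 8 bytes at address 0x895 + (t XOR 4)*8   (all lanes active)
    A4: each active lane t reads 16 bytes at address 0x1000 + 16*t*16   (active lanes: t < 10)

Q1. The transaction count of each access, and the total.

A1: 4 transactions
A2: 8 transactions
A3: 5 transactions
A4: 10 transactions

Answer: 4,8,5,10; total 27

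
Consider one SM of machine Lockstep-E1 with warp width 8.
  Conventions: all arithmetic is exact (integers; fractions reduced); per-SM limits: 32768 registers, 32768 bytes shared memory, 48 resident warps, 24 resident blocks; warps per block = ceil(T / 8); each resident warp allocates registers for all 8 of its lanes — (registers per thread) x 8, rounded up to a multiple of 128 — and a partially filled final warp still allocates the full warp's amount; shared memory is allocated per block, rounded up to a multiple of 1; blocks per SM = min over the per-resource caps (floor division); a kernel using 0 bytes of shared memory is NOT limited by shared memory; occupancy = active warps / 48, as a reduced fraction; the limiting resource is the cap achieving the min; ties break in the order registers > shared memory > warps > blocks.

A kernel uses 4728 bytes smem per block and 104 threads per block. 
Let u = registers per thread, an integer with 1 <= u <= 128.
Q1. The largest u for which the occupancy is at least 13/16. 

Answer: u = 96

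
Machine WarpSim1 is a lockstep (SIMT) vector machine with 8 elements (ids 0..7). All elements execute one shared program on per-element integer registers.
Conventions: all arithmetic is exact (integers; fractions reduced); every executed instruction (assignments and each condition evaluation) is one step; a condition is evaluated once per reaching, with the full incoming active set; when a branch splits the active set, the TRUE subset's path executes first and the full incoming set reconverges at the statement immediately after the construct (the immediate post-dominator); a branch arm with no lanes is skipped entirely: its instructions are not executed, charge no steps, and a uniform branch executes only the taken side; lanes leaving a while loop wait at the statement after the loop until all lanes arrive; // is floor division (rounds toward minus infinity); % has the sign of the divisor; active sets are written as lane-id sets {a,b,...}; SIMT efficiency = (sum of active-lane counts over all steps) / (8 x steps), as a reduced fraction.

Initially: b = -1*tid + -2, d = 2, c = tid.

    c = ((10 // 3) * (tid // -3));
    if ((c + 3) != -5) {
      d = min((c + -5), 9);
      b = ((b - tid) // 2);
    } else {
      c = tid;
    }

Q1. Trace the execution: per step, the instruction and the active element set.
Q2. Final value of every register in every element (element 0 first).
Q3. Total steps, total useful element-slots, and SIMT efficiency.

step 0: c <- ((10 // 3) * (tid // -3)) {0,1,2,3,4,5,6,7}
step 1: eval ((c + 3) != -5)         {0,1,2,3,4,5,6,7}
step 2: d <- min((c + -5), 9)        {0,1,2,3,4,5,6,7}
step 3: b <- ((b - tid) // 2)        {0,1,2,3,4,5,6,7}

Answer: 4 steps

b: -1,-2,-3,-4,-5,-6,-7,-8
d: -5,-8,-8,-8,-11,-11,-11,-14
c: 0,-3,-3,-3,-6,-6,-6,-9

steps = 4; useful = 32; efficiency = 32/32 = 1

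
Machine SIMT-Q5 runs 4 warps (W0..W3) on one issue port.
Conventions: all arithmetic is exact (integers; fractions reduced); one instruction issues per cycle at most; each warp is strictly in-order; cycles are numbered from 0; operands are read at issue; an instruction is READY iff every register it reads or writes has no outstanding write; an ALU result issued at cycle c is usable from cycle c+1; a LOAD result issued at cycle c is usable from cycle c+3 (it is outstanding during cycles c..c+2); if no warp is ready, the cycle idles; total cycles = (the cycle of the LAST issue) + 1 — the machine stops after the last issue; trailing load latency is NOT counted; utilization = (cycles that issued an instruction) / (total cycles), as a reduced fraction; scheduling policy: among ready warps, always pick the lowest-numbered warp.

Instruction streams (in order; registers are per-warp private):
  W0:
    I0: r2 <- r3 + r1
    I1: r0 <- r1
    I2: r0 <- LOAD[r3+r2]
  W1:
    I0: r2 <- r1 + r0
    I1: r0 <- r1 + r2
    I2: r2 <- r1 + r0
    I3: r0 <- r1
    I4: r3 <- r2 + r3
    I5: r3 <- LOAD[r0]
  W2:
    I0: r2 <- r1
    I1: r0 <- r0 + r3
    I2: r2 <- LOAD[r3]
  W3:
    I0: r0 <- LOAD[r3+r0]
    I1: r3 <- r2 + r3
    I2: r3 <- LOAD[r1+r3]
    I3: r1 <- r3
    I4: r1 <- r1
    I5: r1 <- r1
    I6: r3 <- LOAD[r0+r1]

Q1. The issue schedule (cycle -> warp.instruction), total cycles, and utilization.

cycle 0: W0.I0
cycle 1: W0.I1
cycle 2: W0.I2
cycle 3: W1.I0
cycle 4: W1.I1
cycle 5: W1.I2
cycle 6: W1.I3
cycle 7: W1.I4
cycle 8: W1.I5
cycle 9: W2.I0
cycle 10: W2.I1
cycle 11: W2.I2
cycle 12: W3.I0
cycle 13: W3.I1
cycle 14: W3.I2
cycle 15: idle
cycle 16: idle
cycle 17: W3.I3
cycle 18: W3.I4
cycle 19: W3.I5
cycle 20: W3.I6

Answer: 21 cycles, utilization 19/21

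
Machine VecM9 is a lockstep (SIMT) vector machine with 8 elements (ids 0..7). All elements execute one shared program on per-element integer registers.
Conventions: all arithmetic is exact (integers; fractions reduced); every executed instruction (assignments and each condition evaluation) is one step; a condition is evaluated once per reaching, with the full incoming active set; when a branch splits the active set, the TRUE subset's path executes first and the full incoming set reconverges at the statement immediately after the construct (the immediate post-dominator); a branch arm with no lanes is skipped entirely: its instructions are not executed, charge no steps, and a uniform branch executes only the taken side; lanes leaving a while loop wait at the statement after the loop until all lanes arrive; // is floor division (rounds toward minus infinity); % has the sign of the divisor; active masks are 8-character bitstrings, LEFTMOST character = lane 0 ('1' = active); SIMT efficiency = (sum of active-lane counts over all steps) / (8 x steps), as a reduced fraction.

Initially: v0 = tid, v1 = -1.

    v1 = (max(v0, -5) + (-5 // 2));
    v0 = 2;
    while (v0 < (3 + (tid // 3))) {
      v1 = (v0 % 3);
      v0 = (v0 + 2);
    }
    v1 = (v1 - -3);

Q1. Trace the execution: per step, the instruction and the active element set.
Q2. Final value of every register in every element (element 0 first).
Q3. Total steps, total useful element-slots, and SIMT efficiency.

step 0: v1 <- (max(v0, -5) + (-5 // 2)) 11111111
step 1: v0 <- 2                      11111111
step 2: eval (v0 < (3 + (tid // 3))) 11111111
step 3: v1 <- (v0 % 3)               11111111
step 4: v0 <- (v0 + 2)               11111111
step 5: eval (v0 < (3 + (tid // 3))) 11111111
step 6: v1 <- (v0 % 3)               00000011
step 7: v0 <- (v0 + 2)               00000011
step 8: eval (v0 < (3 + (tid // 3))) 00000011
step 9: v1 <- (v1 - -3)              11111111

Answer: 10 steps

v0: 4,4,4,4,4,4,6,6
v1: 5,5,5,5,5,5,4,4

steps = 10; useful = 62; efficiency = 62/80 = 31/40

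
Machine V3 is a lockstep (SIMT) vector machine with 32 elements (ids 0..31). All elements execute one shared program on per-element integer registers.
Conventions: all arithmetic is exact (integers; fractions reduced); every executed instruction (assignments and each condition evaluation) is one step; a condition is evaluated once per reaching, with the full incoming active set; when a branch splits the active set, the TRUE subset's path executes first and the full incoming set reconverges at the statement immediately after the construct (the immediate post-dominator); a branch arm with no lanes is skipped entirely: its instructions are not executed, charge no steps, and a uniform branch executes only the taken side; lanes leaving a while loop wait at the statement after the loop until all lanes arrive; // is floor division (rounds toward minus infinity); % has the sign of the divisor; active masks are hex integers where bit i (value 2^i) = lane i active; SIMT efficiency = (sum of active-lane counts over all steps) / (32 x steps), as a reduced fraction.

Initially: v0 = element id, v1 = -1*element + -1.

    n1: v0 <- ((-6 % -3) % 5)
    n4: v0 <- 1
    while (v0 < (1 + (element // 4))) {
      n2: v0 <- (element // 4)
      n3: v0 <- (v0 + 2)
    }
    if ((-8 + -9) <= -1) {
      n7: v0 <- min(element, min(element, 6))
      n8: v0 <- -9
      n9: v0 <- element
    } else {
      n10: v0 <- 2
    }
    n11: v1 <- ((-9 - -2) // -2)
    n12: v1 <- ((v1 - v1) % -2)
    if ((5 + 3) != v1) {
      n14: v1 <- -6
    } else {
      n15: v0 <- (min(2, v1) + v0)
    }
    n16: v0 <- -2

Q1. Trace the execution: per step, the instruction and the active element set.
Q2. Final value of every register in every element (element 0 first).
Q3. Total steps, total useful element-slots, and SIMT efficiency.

step 0: v0 <- ((-6 % -3) % 5)        0xffffffff
step 1: v0 <- 1                      0xffffffff
step 2: eval (v0 < (1 + (element // 4))) 0xffffffff
step 3: v0 <- (element // 4)         0xfffffff0
step 4: v0 <- (v0 + 2)               0xfffffff0
step 5: eval (v0 < (1 + (element // 4))) 0xfffffff0
step 6: eval ((-8 + -9) <= -1)       0xffffffff
step 7: v0 <- min(element, min(element, 6)) 0xffffffff
step 8: v0 <- -9                     0xffffffff
step 9: v0 <- element                0xffffffff
step 10: v1 <- ((-9 - -2) // -2)      0xffffffff
step 11: v1 <- ((v1 - v1) % -2)       0xffffffff
step 12: eval ((5 + 3) != v1)         0xffffffff
step 13: v1 <- -6                     0xffffffff
step 14: v0 <- -2                     0xffffffff

Answer: 15 steps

v0: -2,-2,-2,-2,-2,-2,-2,-2,-2,-2,-2,-2,-2,-2,-2,-2,-2,-2,-2,-2,-2,-2,-2,-2,-2,-2,-2,-2,-2,-2,-2,-2
v1: -6,-6,-6,-6,-6,-6,-6,-6,-6,-6,-6,-6,-6,-6,-6,-6,-6,-6,-6,-6,-6,-6,-6,-6,-6,-6,-6,-6,-6,-6,-6,-6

steps = 15; useful = 468; efficiency = 468/480 = 39/40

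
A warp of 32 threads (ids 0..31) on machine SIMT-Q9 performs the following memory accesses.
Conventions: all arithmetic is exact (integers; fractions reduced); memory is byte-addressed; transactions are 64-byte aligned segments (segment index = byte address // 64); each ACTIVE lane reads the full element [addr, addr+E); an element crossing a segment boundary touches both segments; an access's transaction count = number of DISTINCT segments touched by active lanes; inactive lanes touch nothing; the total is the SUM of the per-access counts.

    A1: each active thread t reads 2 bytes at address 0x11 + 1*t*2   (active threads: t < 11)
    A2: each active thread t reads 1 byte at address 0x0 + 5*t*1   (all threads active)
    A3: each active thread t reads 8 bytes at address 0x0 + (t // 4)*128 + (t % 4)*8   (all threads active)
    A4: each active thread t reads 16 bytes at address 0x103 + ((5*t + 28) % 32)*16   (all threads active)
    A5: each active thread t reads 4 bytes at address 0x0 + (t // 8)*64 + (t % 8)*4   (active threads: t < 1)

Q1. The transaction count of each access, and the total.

A1: 1 transaction
A2: 3 transactions
A3: 8 transactions
A4: 9 transactions
A5: 1 transaction

Answer: 1,3,8,9,1; total 22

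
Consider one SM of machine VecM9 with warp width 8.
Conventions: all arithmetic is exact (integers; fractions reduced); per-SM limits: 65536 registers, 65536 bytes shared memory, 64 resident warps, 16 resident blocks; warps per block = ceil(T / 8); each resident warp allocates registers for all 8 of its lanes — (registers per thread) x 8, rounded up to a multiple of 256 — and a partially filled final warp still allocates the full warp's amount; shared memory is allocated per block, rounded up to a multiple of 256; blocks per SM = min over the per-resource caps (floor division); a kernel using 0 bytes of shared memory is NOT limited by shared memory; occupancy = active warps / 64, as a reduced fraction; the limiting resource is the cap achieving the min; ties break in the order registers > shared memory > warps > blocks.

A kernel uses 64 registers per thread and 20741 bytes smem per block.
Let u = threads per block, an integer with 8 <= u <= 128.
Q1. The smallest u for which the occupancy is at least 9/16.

Answer: u = 89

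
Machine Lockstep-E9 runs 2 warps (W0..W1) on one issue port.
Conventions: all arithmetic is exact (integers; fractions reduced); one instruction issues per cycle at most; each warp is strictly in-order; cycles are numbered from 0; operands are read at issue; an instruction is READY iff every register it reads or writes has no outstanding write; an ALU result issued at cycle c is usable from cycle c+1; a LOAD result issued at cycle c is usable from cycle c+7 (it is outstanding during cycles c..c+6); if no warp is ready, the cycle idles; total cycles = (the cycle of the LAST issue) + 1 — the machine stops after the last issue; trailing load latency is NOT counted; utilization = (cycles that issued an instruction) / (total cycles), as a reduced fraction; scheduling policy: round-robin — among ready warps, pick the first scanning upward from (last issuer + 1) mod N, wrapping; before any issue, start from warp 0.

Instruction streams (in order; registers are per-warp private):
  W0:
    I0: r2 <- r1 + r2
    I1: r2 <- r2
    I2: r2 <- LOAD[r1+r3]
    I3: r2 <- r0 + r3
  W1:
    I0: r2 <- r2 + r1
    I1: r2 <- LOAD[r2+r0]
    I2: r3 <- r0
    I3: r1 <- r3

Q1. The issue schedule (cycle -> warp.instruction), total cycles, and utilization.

cycle 0: W0.I0
cycle 1: W1.I0
cycle 2: W0.I1
cycle 3: W1.I1
cycle 4: W0.I2
cycle 5: W1.I2
cycle 6: W1.I3
cycle 7: idle
cycle 8: idle
cycle 9: idle
cycle 10: idle
cycle 11: W0.I3

Answer: 12 cycles, utilization 2/3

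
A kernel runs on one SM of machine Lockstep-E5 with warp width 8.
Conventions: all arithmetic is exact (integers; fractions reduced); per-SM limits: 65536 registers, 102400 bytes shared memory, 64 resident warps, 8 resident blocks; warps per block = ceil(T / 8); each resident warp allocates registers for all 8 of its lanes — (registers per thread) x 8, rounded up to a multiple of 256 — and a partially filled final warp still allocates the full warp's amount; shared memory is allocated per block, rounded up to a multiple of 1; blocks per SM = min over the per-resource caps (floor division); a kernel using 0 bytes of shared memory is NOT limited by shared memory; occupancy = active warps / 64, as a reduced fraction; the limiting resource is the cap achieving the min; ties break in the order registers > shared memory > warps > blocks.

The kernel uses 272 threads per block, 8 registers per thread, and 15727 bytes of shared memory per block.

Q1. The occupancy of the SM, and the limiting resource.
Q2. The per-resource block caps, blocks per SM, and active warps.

Answer: occupancy 17/32, limited by warps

registers: 7 blocks
shared memory: 6 blocks
warps: 1 block
blocks: 8 blocks

Answer: 1 block, 34 active warps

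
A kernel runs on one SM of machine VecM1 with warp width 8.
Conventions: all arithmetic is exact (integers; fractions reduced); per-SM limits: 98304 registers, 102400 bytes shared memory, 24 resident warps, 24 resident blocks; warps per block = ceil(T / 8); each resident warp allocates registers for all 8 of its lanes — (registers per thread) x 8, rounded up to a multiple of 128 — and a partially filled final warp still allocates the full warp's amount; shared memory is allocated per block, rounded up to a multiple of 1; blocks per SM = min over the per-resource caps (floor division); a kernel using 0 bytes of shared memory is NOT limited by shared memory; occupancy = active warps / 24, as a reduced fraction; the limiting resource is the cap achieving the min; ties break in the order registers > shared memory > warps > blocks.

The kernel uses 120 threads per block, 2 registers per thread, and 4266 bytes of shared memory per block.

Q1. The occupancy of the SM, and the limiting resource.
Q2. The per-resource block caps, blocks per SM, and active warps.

Answer: occupancy 5/8, limited by warps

registers: 51 blocks
shared memory: 24 blocks
warps: 1 block
blocks: 24 blocks

Answer: 1 block, 15 active warps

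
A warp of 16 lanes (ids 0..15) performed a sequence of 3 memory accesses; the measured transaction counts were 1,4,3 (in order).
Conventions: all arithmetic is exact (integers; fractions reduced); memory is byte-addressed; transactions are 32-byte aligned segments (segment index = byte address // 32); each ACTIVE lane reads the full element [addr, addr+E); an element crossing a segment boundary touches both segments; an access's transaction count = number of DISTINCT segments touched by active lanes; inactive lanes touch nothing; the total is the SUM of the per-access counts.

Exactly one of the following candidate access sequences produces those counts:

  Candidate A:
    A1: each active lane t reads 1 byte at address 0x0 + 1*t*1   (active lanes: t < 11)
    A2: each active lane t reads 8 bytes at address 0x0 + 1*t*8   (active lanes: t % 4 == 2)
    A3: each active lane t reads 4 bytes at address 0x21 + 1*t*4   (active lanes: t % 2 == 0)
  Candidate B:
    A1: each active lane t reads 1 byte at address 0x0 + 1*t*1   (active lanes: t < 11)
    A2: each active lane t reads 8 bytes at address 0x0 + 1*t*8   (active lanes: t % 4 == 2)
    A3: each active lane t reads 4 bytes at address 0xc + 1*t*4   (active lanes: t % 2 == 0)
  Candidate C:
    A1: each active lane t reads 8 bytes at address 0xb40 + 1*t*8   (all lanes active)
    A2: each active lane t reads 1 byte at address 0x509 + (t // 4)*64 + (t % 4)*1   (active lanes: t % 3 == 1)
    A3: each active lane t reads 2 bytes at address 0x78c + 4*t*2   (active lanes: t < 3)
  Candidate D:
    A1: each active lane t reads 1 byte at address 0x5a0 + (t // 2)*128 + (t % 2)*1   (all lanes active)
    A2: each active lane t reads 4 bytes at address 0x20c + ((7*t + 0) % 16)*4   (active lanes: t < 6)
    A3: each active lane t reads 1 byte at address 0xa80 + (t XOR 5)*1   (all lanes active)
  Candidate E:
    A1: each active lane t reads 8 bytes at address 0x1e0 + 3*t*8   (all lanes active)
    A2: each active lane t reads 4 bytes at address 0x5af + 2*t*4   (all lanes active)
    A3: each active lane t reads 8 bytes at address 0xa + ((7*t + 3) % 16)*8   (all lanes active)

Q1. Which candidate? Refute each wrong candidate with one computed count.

A: A3 gives 2 transactions, not 3
C: A1 gives 4 transactions, not 1
D: A1 gives 8 transactions, not 1
E: A1 gives 12 transactions, not 1
B: all counts match (1,4,3)

Answer: B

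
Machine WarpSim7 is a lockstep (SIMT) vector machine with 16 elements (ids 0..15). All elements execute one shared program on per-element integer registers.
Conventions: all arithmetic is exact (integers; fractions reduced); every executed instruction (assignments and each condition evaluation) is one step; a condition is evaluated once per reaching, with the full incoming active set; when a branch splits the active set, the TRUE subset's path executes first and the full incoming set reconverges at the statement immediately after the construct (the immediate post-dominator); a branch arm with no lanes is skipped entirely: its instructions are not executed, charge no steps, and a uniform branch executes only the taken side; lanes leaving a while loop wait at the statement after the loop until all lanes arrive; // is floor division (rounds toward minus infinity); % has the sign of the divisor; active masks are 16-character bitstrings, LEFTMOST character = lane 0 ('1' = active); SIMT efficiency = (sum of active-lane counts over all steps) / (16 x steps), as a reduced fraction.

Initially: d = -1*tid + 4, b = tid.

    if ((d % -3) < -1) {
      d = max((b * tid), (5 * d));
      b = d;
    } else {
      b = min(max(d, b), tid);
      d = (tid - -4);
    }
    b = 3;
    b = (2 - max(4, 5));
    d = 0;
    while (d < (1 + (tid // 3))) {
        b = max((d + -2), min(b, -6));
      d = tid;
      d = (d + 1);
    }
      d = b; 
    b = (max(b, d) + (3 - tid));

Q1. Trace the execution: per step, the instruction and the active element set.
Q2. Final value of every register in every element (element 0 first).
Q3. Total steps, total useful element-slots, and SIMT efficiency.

step 0: eval ((d % -3) < -1)         1111111111111111
step 1: d <- max((b * tid), (5 * d)) 1001001001001001
step 2: b <- d                       1001001001001001
step 3: b <- min(max(d, b), tid)     0110110110110110
step 4: d <- (tid - -4)              0110110110110110
step 5: b <- 3                       1111111111111111
step 6: b <- (2 - max(4, 5))         1111111111111111
step 7: d <- 0                       1111111111111111
step 8: eval (d < (1 + (tid // 3)))  1111111111111111
step 9: b <- max((d + -2), min(b, -6)) 1111111111111111
step 10: d <- tid                     1111111111111111
step 11: d <- (d + 1)                 1111111111111111
step 12: eval (d < (1 + (tid // 3)))  1111111111111111
step 13: d <- b                       1111111111111111
step 14: b <- (max(b, d) + (3 - tid)) 1111111111111111

Answer: 15 steps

d: -2,-2,-2,-2,-2,-2,-2,-2,-2,-2,-2,-2,-2,-2,-2,-2
b: 1,0,-1,-2,-3,-4,-5,-6,-7,-8,-9,-10,-11,-12,-13,-14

steps = 15; useful = 208; efficiency = 208/240 = 13/15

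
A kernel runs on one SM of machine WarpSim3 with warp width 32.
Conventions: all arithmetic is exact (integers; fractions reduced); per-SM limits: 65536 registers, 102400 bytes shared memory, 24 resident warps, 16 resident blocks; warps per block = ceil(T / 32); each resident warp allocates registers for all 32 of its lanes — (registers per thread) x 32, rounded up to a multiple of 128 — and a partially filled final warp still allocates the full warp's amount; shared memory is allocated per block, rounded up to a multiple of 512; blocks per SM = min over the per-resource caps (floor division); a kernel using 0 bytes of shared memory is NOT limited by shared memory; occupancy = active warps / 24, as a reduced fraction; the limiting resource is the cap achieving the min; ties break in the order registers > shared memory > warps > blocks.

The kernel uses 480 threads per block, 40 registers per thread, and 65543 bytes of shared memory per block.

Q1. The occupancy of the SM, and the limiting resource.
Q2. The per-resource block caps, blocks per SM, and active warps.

Answer: occupancy 5/8, limited by shared memory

registers: 3 blocks
shared memory: 1 block
warps: 1 block
blocks: 16 blocks

Answer: 1 block, 15 active warps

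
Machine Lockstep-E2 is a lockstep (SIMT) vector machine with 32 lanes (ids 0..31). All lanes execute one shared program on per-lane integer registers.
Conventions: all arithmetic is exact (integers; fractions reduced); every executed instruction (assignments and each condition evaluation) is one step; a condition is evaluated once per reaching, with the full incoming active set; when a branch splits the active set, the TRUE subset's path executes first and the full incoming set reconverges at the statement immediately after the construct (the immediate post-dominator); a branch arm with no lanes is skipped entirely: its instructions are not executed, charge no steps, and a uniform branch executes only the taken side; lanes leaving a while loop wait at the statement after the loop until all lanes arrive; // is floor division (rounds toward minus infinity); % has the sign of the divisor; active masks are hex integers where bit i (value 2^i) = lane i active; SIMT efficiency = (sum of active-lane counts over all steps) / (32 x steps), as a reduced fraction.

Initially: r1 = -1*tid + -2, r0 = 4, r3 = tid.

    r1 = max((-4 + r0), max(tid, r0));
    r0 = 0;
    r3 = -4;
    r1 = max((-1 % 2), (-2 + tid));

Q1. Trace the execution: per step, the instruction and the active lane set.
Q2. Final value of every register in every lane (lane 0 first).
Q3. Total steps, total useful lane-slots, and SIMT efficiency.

step 0: r1 <- max((-4 + r0), max(tid, r0)) 0xffffffff
step 1: r0 <- 0                      0xffffffff
step 2: r3 <- -4                     0xffffffff
step 3: r1 <- max((-1 % 2), (-2 + tid)) 0xffffffff

Answer: 4 steps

r1: 1,1,1,1,2,3,4,5,6,7,8,9,10,11,12,13,14,15,16,17,18,19,20,21,22,23,24,25,26,27,28,29
r0: 0,0,0,0,0,0,0,0,0,0,0,0,0,0,0,0,0,0,0,0,0,0,0,0,0,0,0,0,0,0,0,0
r3: -4,-4,-4,-4,-4,-4,-4,-4,-4,-4,-4,-4,-4,-4,-4,-4,-4,-4,-4,-4,-4,-4,-4,-4,-4,-4,-4,-4,-4,-4,-4,-4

steps = 4; useful = 128; efficiency = 128/128 = 1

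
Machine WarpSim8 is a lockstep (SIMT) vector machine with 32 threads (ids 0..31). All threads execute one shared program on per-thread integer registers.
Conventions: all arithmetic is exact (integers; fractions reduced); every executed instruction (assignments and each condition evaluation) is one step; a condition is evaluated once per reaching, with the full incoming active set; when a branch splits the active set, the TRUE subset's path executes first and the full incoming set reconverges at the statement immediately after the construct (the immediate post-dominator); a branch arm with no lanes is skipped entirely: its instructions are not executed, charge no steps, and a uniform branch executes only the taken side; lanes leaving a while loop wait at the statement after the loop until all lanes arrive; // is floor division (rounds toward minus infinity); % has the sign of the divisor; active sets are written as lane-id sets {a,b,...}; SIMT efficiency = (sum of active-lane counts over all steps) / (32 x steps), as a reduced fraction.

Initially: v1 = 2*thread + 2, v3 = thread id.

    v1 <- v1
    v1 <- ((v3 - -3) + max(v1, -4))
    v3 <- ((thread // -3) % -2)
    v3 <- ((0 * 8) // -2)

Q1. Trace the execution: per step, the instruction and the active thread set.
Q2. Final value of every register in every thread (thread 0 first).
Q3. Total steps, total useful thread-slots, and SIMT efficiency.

step 0: v1 <- v1                     {0,1,2,3,4,5,6,7,8,9,10,11,12,13,14,15,16,17,18,19,20,21,22,23,24,25,26,27,28,29,30,31}
step 1: v1 <- ((v3 - -3) + max(v1, -4)) {0,1,2,3,4,5,6,7,8,9,10,11,12,13,14,15,16,17,18,19,20,21,22,23,24,25,26,27,28,29,30,31}
step 2: v3 <- ((thread // -3) % -2)  {0,1,2,3,4,5,6,7,8,9,10,11,12,13,14,15,16,17,18,19,20,21,22,23,24,25,26,27,28,29,30,31}
step 3: v3 <- ((0 * 8) // -2)        {0,1,2,3,4,5,6,7,8,9,10,11,12,13,14,15,16,17,18,19,20,21,22,23,24,25,26,27,28,29,30,31}

Answer: 4 steps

v1: 5,8,11,14,17,20,23,26,29,32,35,38,41,44,47,50,53,56,59,62,65,68,71,74,77,80,83,86,89,92,95,98
v3: 0,0,0,0,0,0,0,0,0,0,0,0,0,0,0,0,0,0,0,0,0,0,0,0,0,0,0,0,0,0,0,0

steps = 4; useful = 128; efficiency = 128/128 = 1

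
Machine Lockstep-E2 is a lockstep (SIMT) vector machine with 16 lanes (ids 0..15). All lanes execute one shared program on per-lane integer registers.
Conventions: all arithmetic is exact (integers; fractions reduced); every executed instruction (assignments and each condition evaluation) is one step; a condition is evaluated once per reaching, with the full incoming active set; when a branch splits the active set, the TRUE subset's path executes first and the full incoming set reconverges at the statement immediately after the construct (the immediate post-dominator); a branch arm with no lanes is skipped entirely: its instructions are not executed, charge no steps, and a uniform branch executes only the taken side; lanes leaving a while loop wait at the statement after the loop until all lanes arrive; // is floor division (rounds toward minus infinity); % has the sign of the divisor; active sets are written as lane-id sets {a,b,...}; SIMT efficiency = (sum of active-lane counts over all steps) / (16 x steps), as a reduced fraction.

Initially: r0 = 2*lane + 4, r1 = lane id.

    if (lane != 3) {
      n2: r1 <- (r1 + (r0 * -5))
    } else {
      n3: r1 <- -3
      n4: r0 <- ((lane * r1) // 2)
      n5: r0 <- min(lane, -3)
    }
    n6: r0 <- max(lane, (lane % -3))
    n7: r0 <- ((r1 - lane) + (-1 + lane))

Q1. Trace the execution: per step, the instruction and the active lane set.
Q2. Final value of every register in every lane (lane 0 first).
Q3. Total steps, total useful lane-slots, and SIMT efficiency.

step 0: eval (lane != 3)             {0,1,2,3,4,5,6,7,8,9,10,11,12,13,14,15}
step 1: r1 <- (r1 + (r0 * -5))       {0,1,2,4,5,6,7,8,9,10,11,12,13,14,15}
step 2: r1 <- -3                     {3}
step 3: r0 <- ((lane * r1) // 2)     {3}
step 4: r0 <- min(lane, -3)          {3}
step 5: r0 <- max(lane, (lane % -3)) {0,1,2,3,4,5,6,7,8,9,10,11,12,13,14,15}
step 6: r0 <- ((r1 - lane) + (-1 + lane)) {0,1,2,3,4,5,6,7,8,9,10,11,12,13,14,15}

Answer: 7 steps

r0: -21,-30,-39,-4,-57,-66,-75,-84,-93,-102,-111,-120,-129,-138,-147,-156
r1: -20,-29,-38,-3,-56,-65,-74,-83,-92,-101,-110,-119,-128,-137,-146,-155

steps = 7; useful = 66; efficiency = 66/112 = 33/56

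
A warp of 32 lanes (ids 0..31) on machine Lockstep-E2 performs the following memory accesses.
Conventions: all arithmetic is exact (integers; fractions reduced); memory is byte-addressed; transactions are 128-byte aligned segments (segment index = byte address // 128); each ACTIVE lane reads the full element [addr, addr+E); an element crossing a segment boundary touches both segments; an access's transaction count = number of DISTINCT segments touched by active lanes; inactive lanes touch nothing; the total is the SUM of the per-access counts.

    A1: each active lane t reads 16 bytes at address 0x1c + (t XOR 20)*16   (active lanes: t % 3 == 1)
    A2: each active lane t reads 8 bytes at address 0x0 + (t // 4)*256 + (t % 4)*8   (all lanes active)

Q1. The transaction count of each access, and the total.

A1: 5 transactions
A2: 8 transactions

Answer: 5,8; total 13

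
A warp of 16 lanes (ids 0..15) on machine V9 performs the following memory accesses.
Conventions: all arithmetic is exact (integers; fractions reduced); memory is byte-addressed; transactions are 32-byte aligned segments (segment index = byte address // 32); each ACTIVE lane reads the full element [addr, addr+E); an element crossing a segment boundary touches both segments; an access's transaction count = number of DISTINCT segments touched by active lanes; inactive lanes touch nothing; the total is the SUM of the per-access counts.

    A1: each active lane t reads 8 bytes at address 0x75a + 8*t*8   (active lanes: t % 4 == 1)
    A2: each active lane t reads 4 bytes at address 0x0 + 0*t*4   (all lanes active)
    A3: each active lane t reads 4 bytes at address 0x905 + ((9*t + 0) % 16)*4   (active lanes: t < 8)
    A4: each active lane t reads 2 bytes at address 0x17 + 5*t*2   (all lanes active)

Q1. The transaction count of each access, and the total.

A1: 8 transactions
A2: 1 transaction
A3: 3 transactions
A4: 6 transactions

Answer: 8,1,3,6; total 18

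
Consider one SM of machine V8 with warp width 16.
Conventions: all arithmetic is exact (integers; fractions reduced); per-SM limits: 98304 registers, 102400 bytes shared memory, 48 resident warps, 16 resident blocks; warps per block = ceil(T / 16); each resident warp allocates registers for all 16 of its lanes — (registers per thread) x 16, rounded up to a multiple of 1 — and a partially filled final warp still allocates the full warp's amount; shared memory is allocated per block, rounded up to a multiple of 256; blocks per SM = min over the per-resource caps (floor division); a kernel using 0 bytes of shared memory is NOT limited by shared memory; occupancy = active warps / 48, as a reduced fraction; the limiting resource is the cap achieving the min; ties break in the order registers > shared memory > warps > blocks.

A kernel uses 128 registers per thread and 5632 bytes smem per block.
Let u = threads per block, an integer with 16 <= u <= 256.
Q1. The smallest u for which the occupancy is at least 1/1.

Answer: u = 33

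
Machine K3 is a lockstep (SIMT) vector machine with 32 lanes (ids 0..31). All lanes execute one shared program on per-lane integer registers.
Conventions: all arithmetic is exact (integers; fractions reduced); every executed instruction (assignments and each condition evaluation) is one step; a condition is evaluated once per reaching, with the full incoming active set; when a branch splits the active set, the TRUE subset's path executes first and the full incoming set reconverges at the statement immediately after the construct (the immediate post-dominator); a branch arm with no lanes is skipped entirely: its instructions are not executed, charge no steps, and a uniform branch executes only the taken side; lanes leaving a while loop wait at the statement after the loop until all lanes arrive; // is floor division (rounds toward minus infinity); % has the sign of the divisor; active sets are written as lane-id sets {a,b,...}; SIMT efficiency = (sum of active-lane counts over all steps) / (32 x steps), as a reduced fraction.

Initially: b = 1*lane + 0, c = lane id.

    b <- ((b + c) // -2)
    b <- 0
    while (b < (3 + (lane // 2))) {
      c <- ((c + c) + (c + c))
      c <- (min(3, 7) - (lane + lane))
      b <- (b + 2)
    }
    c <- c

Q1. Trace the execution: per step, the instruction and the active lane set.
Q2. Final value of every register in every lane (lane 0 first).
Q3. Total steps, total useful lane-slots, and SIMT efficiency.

step 0: b <- ((b + c) // -2)         {0,1,2,3,4,5,6,7,8,9,10,11,12,13,14,15,16,17,18,19,20,21,22,23,24,25,26,27,28,29,30,31}
step 1: b <- 0                       {0,1,2,3,4,5,6,7,8,9,10,11,12,13,14,15,16,17,18,19,20,21,22,23,24,25,26,27,28,29,30,31}
step 2: eval (b < (3 + (lane // 2))) {0,1,2,3,4,5,6,7,8,9,10,11,12,13,14,15,16,17,18,19,20,21,22,23,24,25,26,27,28,29,30,31}
step 3: c <- ((c + c) + (c + c))     {0,1,2,3,4,5,6,7,8,9,10,11,12,13,14,15,16,17,18,19,20,21,22,23,24,25,26,27,28,29,30,31}
step 4: c <- (min(3, 7) - (lane + lane)) {0,1,2,3,4,5,6,7,8,9,10,11,12,13,14,15,16,17,18,19,20,21,22,23,24,25,26,27,28,29,30,31}
step 5: b <- (b + 2)                 {0,1,2,3,4,5,6,7,8,9,10,11,12,13,14,15,16,17,18,19,20,21,22,23,24,25,26,27,28,29,30,31}
step 6: eval (b < (3 + (lane // 2))) {0,1,2,3,4,5,6,7,8,9,10,11,12,13,14,15,16,17,18,19,20,21,22,23,24,25,26,27,28,29,30,31}
step 7: c <- ((c + c) + (c + c))     {0,1,2,3,4,5,6,7,8,9,10,11,12,13,14,15,16,17,18,19,20,21,22,23,24,25,26,27,28,29,30,31}
step 8: c <- (min(3, 7) - (lane + lane)) {0,1,2,3,4,5,6,7,8,9,10,11,12,13,14,15,16,17,18,19,20,21,22,23,24,25,26,27,28,29,30,31}
step 9: b <- (b + 2)                 {0,1,2,3,4,5,6,7,8,9,10,11,12,13,14,15,16,17,18,19,20,21,22,23,24,25,26,27,28,29,30,31}
step 10: eval (b < (3 + (lane // 2))) {0,1,2,3,4,5,6,7,8,9,10,11,12,13,14,15,16,17,18,19,20,21,22,23,24,25,26,27,28,29,30,31}
step 11: c <- ((c + c) + (c + c))     {4,5,6,7,8,9,10,11,12,13,14,15,16,17,18,19,20,21,22,23,24,25,26,27,28,29,30,31}
step 12: c <- (min(3, 7) - (lane + lane)) {4,5,6,7,8,9,10,11,12,13,14,15,16,17,18,19,20,21,22,23,24,25,26,27,28,29,30,31}
step 13: b <- (b + 2)                 {4,5,6,7,8,9,10,11,12,13,14,15,16,17,18,19,20,21,22,23,24,25,26,27,28,29,30,31}
step 14: eval (b < (3 + (lane // 2))) {4,5,6,7,8,9,10,11,12,13,14,15,16,17,18,19,20,21,22,23,24,25,26,27,28,29,30,31}
step 15: c <- ((c + c) + (c + c))     {8,9,10,11,12,13,14,15,16,17,18,19,20,21,22,23,24,25,26,27,28,29,30,31}
step 16: c <- (min(3, 7) - (lane + lane)) {8,9,10,11,12,13,14,15,16,17,18,19,20,21,22,23,24,25,26,27,28,29,30,31}
step 17: b <- (b + 2)                 {8,9,10,11,12,13,14,15,16,17,18,19,20,21,22,23,24,25,26,27,28,29,30,31}
step 18: eval (b < (3 + (lane // 2))) {8,9,10,11,12,13,14,15,16,17,18,19,20,21,22,23,24,25,26,27,28,29,30,31}
step 19: c <- ((c + c) + (c + c))     {12,13,14,15,16,17,18,19,20,21,22,23,24,25,26,27,28,29,30,31}
step 20: c <- (min(3, 7) - (lane + lane)) {12,13,14,15,16,17,18,19,20,21,22,23,24,25,26,27,28,29,30,31}
step 21: b <- (b + 2)                 {12,13,14,15,16,17,18,19,20,21,22,23,24,25,26,27,28,29,30,31}
step 22: eval (b < (3 + (lane // 2))) {12,13,14,15,16,17,18,19,20,21,22,23,24,25,26,27,28,29,30,31}
step 23: c <- ((c + c) + (c + c))     {16,17,18,19,20,21,22,23,24,25,26,27,28,29,30,31}
step 24: c <- (min(3, 7) - (lane + lane)) {16,17,18,19,20,21,22,23,24,25,26,27,28,29,30,31}
step 25: b <- (b + 2)                 {16,17,18,19,20,21,22,23,24,25,26,27,28,29,30,31}
step 26: eval (b < (3 + (lane // 2))) {16,17,18,19,20,21,22,23,24,25,26,27,28,29,30,31}
step 27: c <- ((c + c) + (c + c))     {20,21,22,23,24,25,26,27,28,29,30,31}
step 28: c <- (min(3, 7) - (lane + lane)) {20,21,22,23,24,25,26,27,28,29,30,31}
step 29: b <- (b + 2)                 {20,21,22,23,24,25,26,27,28,29,30,31}
step 30: eval (b < (3 + (lane // 2))) {20,21,22,23,24,25,26,27,28,29,30,31}
step 31: c <- ((c + c) + (c + c))     {24,25,26,27,28,29,30,31}
step 32: c <- (min(3, 7) - (lane + lane)) {24,25,26,27,28,29,30,31}
step 33: b <- (b + 2)                 {24,25,26,27,28,29,30,31}
step 34: eval (b < (3 + (lane // 2))) {24,25,26,27,28,29,30,31}
step 35: c <- ((c + c) + (c + c))     {28,29,30,31}
step 36: c <- (min(3, 7) - (lane + lane)) {28,29,30,31}
step 37: b <- (b + 2)                 {28,29,30,31}
step 38: eval (b < (3 + (lane // 2))) {28,29,30,31}
step 39: c <- c                       {0,1,2,3,4,5,6,7,8,9,10,11,12,13,14,15,16,17,18,19,20,21,22,23,24,25,26,27,28,29,30,31}

Answer: 40 steps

b: 4,4,4,4,6,6,6,6,8,8,8,8,10,10,10,10,12,12,12,12,14,14,14,14,16,16,16,16,18,18,18,18
c: 3,1,-1,-3,-5,-7,-9,-11,-13,-15,-17,-19,-21,-23,-25,-27,-29,-31,-33,-35,-37,-39,-41,-43,-45,-47,-49,-51,-53,-55,-57,-59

steps = 40; useful = 832; efficiency = 832/1280 = 13/20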